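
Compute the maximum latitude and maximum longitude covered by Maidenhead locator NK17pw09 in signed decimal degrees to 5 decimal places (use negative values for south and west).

Field N=13, K=10: +13·20° lon, +10·10° lat → SW at lon 80°, lat 10°.
Square 1, 7: +1·2° lon, +7·1° lat → SW at lon 82°, lat 17°.
Subsquare p=15, w=22: +15·0.0833333° lon, +22·0.0416667° lat → SW at lon 83.25°, lat 17.9167°.
Extended square 0, 9: +0·0.00833333° lon, +9·0.00416667° lat → SW at lon 83.25°, lat 17.9542°.
Cell spans 0.00833333° lon × 0.00416667° lat. NE corner is SW corner plus one full cell.
latitude 17.95833, longitude 83.25833.

17.95833, 83.25833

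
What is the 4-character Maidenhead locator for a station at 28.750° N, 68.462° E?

Add 180° to longitude and 90° to latitude: 248.46, 118.75.
Field: lon ⌊248.46/20⌋ = 12 → M; lat ⌊118.75/10⌋ = 11 → L.
Square: lon ⌊8.46/2⌋ = 4; lat ⌊8.75/1⌋ = 8.

ML48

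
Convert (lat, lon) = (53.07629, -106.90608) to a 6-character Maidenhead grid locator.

DO63nb

Shift to the Maidenhead origin (180°W, 90°S): lon 73.0939, lat 143.0763.
Field: 73.0939/20 → 3 → D, 143.0763/10 → 14 → O; chars DO.
Square: 13.0939/2 → 6, 3.0763/1 → 3; chars 63.
Subsquare: 1.0939/0.0833333 → 13 → n, 0.0763/0.0416667 → 1 → b; chars nb.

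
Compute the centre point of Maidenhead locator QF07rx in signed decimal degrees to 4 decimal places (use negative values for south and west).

Field Q=16, F=5: +16·20° lon, +5·10° lat → SW at lon 140°, lat -40°.
Square 0, 7: +0·2° lon, +7·1° lat → SW at lon 140°, lat -33°.
Subsquare r=17, x=23: +17·0.0833333° lon, +23·0.0416667° lat → SW at lon 141.417°, lat -32.0417°.
Cell spans 0.0833333° lon × 0.0416667° lat. Centre is SW corner plus half of each.
latitude -32.0208, longitude 141.4583.

-32.0208, 141.4583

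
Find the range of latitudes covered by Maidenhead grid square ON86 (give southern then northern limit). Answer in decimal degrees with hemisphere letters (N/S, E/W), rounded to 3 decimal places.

Field O=14, N=13: +14·20° lon, +13·10° lat → SW at lon 100°, lat 40°.
Square 8, 6: +8·2° lon, +6·1° lat → SW at lon 116°, lat 46°.
Cell spans 2° lon × 1° lat.
south 46.000° N, north 47.000° N.

46.000° N, 47.000° N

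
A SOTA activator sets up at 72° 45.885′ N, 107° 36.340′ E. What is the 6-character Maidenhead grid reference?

Add 180° to longitude and 90° to latitude: 287.6057, 162.7647.
Field (20°×10°, letters A–R): 287.6057/20 → 14 → O, 162.7647/10 → 16 → Q; chars OQ.
Square (2°×1°, digits 0–9): 7.6057/2 → 3, 2.7647/1 → 2; chars 32.
Subsquare (5′×2.5′, letters a–x): 1.6057/0.0833333 → 19 → t, 0.7647/0.0416667 → 18 → s; chars ts.

OQ32ts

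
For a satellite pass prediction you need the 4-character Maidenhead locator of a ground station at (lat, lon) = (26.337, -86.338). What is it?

Add 180° to longitude and 90° to latitude: 93.66, 116.34.
Field: lon ⌊93.66/20⌋ = 4 → E; lat ⌊116.34/10⌋ = 11 → L.
Square: lon ⌊13.66/2⌋ = 6; lat ⌊6.34/1⌋ = 6.

EL66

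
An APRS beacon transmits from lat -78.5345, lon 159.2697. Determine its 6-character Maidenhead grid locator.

QB91pl

Shift to the Maidenhead origin (180°W, 90°S): lon 339.2697, lat 11.4655.
Field: lon ⌊339.2697/20⌋ = 16 → Q; lat ⌊11.4655/10⌋ = 1 → B.
Square: lon ⌊19.2697/2⌋ = 9; lat ⌊1.4655/1⌋ = 1.
Subsquare: lon ⌊1.2697/0.0833333⌋ = 15 → p; lat ⌊0.4655/0.0416667⌋ = 11 → l.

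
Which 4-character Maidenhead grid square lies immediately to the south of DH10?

DG19

Latitude square 0; −1 → -1, wraps to 9, carry into field.
Latitude field H = 7; −1 → 6 = G.
The longitude characters are unchanged.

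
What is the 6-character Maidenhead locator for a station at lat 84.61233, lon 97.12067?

NR84no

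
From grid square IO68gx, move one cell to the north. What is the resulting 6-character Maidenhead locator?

IO69ga

Latitude subsquare x = 23; +1 → 24, wraps to 0 = a, carry into square.
Latitude square 8; +1 → 9.
The longitude characters are unchanged.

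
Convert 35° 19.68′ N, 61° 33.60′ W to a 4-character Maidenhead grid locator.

FM95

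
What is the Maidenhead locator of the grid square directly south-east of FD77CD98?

Longitude extended square 9; +1 → 10, wraps to 0, carry into subsquare.
Longitude subsquare c = 2; +1 → 3 = d.
Latitude extended square 8; −1 → 7.

FD77dd07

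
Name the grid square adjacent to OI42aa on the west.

OI32xa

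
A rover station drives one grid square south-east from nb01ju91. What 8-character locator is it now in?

Longitude extended square 9; +1 → 10, wraps to 0, carry into subsquare.
Longitude subsquare j = 9; +1 → 10 = k.
Latitude extended square 1; −1 → 0.

NB01ku00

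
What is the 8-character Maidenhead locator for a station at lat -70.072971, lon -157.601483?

BB19ew72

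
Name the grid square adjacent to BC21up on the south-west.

BC21to

Longitude subsquare u = 20; −1 → 19 = t.
Latitude subsquare p = 15; −1 → 14 = o.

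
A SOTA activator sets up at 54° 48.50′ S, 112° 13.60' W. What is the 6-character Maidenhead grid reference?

DD35ve

Add 180° to longitude and 90° to latitude: 67.7733, 35.1917.
Field (20°×10°, letters A–R): lon ⌊67.7733/20⌋ = 3 → D; lat ⌊35.1917/10⌋ = 3 → D.
Square (2°×1°, digits 0–9): lon ⌊7.7733/2⌋ = 3; lat ⌊5.1917/1⌋ = 5.
Subsquare (5′×2.5′, letters a–x): lon ⌊1.7733/0.0833333⌋ = 21 → v; lat ⌊0.1917/0.0416667⌋ = 4 → e.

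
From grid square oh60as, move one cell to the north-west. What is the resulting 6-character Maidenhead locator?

OH50xt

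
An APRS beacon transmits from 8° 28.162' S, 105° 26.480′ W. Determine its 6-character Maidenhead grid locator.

DI71gm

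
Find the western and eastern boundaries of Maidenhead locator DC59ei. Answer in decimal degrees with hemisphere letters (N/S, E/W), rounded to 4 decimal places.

109.6667° W, 109.5833° W

Field D=3, C=2: +3·20° lon, +2·10° lat → SW at lon -120°, lat -70°.
Square 5, 9: +5·2° lon, +9·1° lat → SW at lon -110°, lat -61°.
Subsquare e=4, i=8: +4·0.0833333° lon, +8·0.0416667° lat → SW at lon -109.667°, lat -60.6667°.
Cell spans 0.0833333° lon × 0.0416667° lat.
west 109.6667° W, east 109.5833° W.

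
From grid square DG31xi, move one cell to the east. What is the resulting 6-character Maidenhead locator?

Longitude subsquare x = 23; +1 → 24, wraps to 0 = a, carry into square.
Longitude square 3; +1 → 4.
The latitude characters are unchanged.

DG41ai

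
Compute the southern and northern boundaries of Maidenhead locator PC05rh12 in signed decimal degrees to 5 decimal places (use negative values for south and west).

-64.70000, -64.69583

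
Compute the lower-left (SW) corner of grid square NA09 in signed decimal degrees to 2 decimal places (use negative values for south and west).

Field N=13, A=0: +13·20° lon, +0·10° lat → SW at lon 80°, lat -90°.
Square 0, 9: +0·2° lon, +9·1° lat → SW at lon 80°, lat -81°.
latitude -81.00, longitude 80.00.

-81.00, 80.00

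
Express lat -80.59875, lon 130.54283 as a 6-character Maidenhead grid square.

Add 180° to longitude and 90° to latitude: 310.5428, 9.4013.
Field: 310.5428/20 → 15 → P, 9.4013/10 → 0 → A; chars PA.
Square: 10.5428/2 → 5, 9.4013/1 → 9; chars 59.
Subsquare: 0.5428/0.0833333 → 6 → g, 0.4013/0.0416667 → 9 → j; chars gj.

PA59gj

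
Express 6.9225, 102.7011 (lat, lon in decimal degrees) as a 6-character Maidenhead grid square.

Add 180° to longitude and 90° to latitude: 282.7011, 96.9225.
Field: 282.7011/20 → 14 → O, 96.9225/10 → 9 → J; chars OJ.
Square: 2.7011/2 → 1, 6.9225/1 → 6; chars 16.
Subsquare: 0.7011/0.0833333 → 8 → i, 0.9225/0.0416667 → 22 → w; chars iw.

OJ16iw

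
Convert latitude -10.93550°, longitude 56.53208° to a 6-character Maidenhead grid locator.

LH89gb

Add 180° to longitude and 90° to latitude: 236.5321, 79.0645.
Field: lon ⌊236.5321/20⌋ = 11 → L; lat ⌊79.0645/10⌋ = 7 → H.
Square: lon ⌊16.5321/2⌋ = 8; lat ⌊9.0645/1⌋ = 9.
Subsquare: lon ⌊0.5321/0.0833333⌋ = 6 → g; lat ⌊0.0645/0.0416667⌋ = 1 → b.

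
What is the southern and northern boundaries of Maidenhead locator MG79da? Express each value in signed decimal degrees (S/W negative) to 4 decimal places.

-21.0000, -20.9583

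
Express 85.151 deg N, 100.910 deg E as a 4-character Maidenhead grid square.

Shift to the Maidenhead origin (180°W, 90°S): lon 280.91, lat 175.15.
Field: lon ⌊280.91/20⌋ = 14 → O; lat ⌊175.15/10⌋ = 17 → R.
Square: lon ⌊0.91/2⌋ = 0; lat ⌊5.15/1⌋ = 5.

OR05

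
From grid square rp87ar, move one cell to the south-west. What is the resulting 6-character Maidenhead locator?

RP77xq

Longitude subsquare a = 0; −1 → -1, wraps to 23 = x, carry into square.
Longitude square 8; −1 → 7.
Latitude subsquare r = 17; −1 → 16 = q.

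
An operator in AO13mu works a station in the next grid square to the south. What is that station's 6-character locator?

Latitude subsquare u = 20; −1 → 19 = t.
The longitude characters are unchanged.

AO13mt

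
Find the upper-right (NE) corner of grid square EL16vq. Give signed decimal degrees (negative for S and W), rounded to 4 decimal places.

26.7083, -96.1667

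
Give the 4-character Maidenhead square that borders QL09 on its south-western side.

PL98

Longitude square 0; −1 → -1, wraps to 9, carry into field.
Longitude field Q = 16; −1 → 15 = P.
Latitude square 9; −1 → 8.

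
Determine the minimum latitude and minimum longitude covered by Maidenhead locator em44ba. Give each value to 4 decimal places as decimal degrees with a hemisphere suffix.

34.0000° N, 91.9167° W

Field E=4, M=12: +4·20° lon, +12·10° lat → SW at lon -100°, lat 30°.
Square 4, 4: +4·2° lon, +4·1° lat → SW at lon -92°, lat 34°.
Subsquare b=1, a=0: +1·0.0833333° lon, +0·0.0416667° lat → SW at lon -91.9167°, lat 34°.
latitude 34.0000° N, longitude 91.9167° W.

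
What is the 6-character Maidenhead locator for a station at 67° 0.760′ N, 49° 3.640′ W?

Add 180° to longitude and 90° to latitude: 130.9393, 157.0127.
Field: lon ⌊130.9393/20⌋ = 6 → G; lat ⌊157.0127/10⌋ = 15 → P.
Square: lon ⌊10.9393/2⌋ = 5; lat ⌊7.0127/1⌋ = 7.
Subsquare: lon ⌊0.9393/0.0833333⌋ = 11 → l; lat ⌊0.0127/0.0416667⌋ = 0 → a.

GP57la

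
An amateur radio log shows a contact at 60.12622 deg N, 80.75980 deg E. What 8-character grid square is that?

NP00jd10

Offset from 180°W / 90°S: lon 260.75980°, lat 150.12622°.
Field (20°×10°, letters A–R): 260.75980/20 → 13 → N, 150.12622/10 → 15 → P; chars NP.
Square (2°×1°, digits 0–9): 0.75980/2 → 0, 0.12622/1 → 0; chars 00.
Subsquare (5′×2.5′, letters a–x): 0.75980/0.0833333 → 9 → j, 0.12622/0.0416667 → 3 → d; chars jd.
Extended square (30″×15″, digits 0–9): 0.00980/0.00833333 → 1, 0.00122/0.00416667 → 0; chars 10.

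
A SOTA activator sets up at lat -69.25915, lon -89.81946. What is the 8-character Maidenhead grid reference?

Shift to the Maidenhead origin (180°W, 90°S): lon 90.18054, lat 20.74085.
Field: 90.18054/20 → 4 → E, 20.74085/10 → 2 → C; chars EC.
Square: 10.18054/2 → 5, 0.74085/1 → 0; chars 50.
Subsquare: 0.18054/0.0833333 → 2 → c, 0.74085/0.0416667 → 17 → r; chars cr.
Extended square: 0.01387/0.00833333 → 1, 0.03252/0.00416667 → 7; chars 17.

EC50cr17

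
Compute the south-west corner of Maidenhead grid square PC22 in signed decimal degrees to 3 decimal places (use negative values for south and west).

Field P=15, C=2: +15·20° lon, +2·10° lat → SW at lon 120°, lat -70°.
Square 2, 2: +2·2° lon, +2·1° lat → SW at lon 124°, lat -68°.
latitude -68.000, longitude 124.000.

-68.000, 124.000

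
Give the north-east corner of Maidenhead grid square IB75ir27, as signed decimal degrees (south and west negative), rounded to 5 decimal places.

-74.25833, -5.30833

Field I=8, B=1: +8·20° lon, +1·10° lat → SW at lon -20°, lat -80°.
Square 7, 5: +7·2° lon, +5·1° lat → SW at lon -6°, lat -75°.
Subsquare i=8, r=17: +8·0.0833333° lon, +17·0.0416667° lat → SW at lon -5.33333°, lat -74.2917°.
Extended square 2, 7: +2·0.00833333° lon, +7·0.00416667° lat → SW at lon -5.31667°, lat -74.2625°.
Cell spans 0.00833333° lon × 0.00416667° lat. NE corner is SW corner plus one full cell.
latitude -74.25833, longitude -5.30833.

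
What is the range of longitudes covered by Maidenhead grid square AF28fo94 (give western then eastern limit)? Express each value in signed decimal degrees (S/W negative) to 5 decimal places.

-175.50833, -175.50000

Field A=0, F=5: +0·20° lon, +5·10° lat → SW at lon -180°, lat -40°.
Square 2, 8: +2·2° lon, +8·1° lat → SW at lon -176°, lat -32°.
Subsquare f=5, o=14: +5·0.0833333° lon, +14·0.0416667° lat → SW at lon -175.583°, lat -31.4167°.
Extended square 9, 4: +9·0.00833333° lon, +4·0.00416667° lat → SW at lon -175.508°, lat -31.4°.
Cell spans 0.00833333° lon × 0.00416667° lat.
west -175.50833, east -175.50000.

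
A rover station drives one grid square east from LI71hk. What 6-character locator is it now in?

Longitude subsquare h = 7; +1 → 8 = i.
The latitude characters are unchanged.

LI71ik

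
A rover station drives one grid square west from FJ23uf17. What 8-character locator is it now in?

Longitude extended square 1; −1 → 0.
The latitude characters are unchanged.

FJ23uf07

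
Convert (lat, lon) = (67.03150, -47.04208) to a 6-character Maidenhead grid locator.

GP67la

Add 180° to longitude and 90° to latitude: 132.9579, 157.0315.
Field: lon ⌊132.9579/20⌋ = 6 → G; lat ⌊157.0315/10⌋ = 15 → P.
Square: lon ⌊12.9579/2⌋ = 6; lat ⌊7.0315/1⌋ = 7.
Subsquare: lon ⌊0.9579/0.0833333⌋ = 11 → l; lat ⌊0.0315/0.0416667⌋ = 0 → a.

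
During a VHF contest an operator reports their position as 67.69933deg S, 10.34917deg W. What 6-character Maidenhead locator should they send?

IC42th

Shift to the Maidenhead origin (180°W, 90°S): lon 169.6508, lat 22.3007.
Field: 169.6508/20 → 8 → I, 22.3007/10 → 2 → C; chars IC.
Square: 9.6508/2 → 4, 2.3007/1 → 2; chars 42.
Subsquare: 1.6508/0.0833333 → 19 → t, 0.3007/0.0416667 → 7 → h; chars th.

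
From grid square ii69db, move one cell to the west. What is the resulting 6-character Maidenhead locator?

II69cb

Longitude subsquare d = 3; −1 → 2 = c.
The latitude characters are unchanged.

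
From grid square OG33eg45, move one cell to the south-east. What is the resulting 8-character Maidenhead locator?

OG33eg54

Longitude extended square 4; +1 → 5.
Latitude extended square 5; −1 → 4.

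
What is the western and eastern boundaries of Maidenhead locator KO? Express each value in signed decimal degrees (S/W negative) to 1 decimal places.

20.0, 40.0

Field K=10, O=14: +10·20° lon, +14·10° lat → SW at lon 20°, lat 50°.
Cell spans 20° lon × 10° lat.
west 20.0, east 40.0.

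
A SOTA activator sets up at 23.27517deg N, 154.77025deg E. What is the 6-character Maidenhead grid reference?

QL73jg

Shift to the Maidenhead origin (180°W, 90°S): lon 334.7703, lat 113.2752.
Field: 334.7703/20 → 16 → Q, 113.2752/10 → 11 → L; chars QL.
Square: 14.7703/2 → 7, 3.2752/1 → 3; chars 73.
Subsquare: 0.7703/0.0833333 → 9 → j, 0.2752/0.0416667 → 6 → g; chars jg.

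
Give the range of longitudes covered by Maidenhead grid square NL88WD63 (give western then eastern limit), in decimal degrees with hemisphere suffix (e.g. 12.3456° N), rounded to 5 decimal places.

97.88333° E, 97.89167° E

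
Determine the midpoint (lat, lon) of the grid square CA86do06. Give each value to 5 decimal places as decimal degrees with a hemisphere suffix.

Field C=2, A=0: +2·20° lon, +0·10° lat → SW at lon -140°, lat -90°.
Square 8, 6: +8·2° lon, +6·1° lat → SW at lon -124°, lat -84°.
Subsquare d=3, o=14: +3·0.0833333° lon, +14·0.0416667° lat → SW at lon -123.75°, lat -83.4167°.
Extended square 0, 6: +0·0.00833333° lon, +6·0.00416667° lat → SW at lon -123.75°, lat -83.3917°.
Cell spans 0.00833333° lon × 0.00416667° lat. Centre is SW corner plus half of each.
latitude 83.38958° S, longitude 123.74583° W.

83.38958° S, 123.74583° W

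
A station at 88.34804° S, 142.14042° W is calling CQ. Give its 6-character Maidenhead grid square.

Add 180° to longitude and 90° to latitude: 37.8596, 1.6520.
Field (20°×10°, letters A–R): 37.8596/20 → 1 → B, 1.6520/10 → 0 → A; chars BA.
Square (2°×1°, digits 0–9): 17.8596/2 → 8, 1.6520/1 → 1; chars 81.
Subsquare (5′×2.5′, letters a–x): 1.8596/0.0833333 → 22 → w, 0.6520/0.0416667 → 15 → p; chars wp.

BA81wp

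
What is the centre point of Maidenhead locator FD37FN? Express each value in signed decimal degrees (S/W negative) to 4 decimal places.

Field F=5, D=3: +5·20° lon, +3·10° lat → SW at lon -80°, lat -60°.
Square 3, 7: +3·2° lon, +7·1° lat → SW at lon -74°, lat -53°.
Subsquare f=5, n=13: +5·0.0833333° lon, +13·0.0416667° lat → SW at lon -73.5833°, lat -52.4583°.
Cell spans 0.0833333° lon × 0.0416667° lat. Centre is SW corner plus half of each.
latitude -52.4375, longitude -73.5417.

-52.4375, -73.5417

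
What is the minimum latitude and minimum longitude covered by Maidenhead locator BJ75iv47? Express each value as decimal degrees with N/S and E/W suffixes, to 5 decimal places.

Field B=1, J=9: +1·20° lon, +9·10° lat → SW at lon -160°, lat 0°.
Square 7, 5: +7·2° lon, +5·1° lat → SW at lon -146°, lat 5°.
Subsquare i=8, v=21: +8·0.0833333° lon, +21·0.0416667° lat → SW at lon -145.333°, lat 5.875°.
Extended square 4, 7: +4·0.00833333° lon, +7·0.00416667° lat → SW at lon -145.3°, lat 5.90417°.
latitude 5.90417° N, longitude 145.30000° W.

5.90417° N, 145.30000° W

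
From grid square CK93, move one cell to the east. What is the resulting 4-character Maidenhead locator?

Longitude square 9; +1 → 10, wraps to 0, carry into field.
Longitude field C = 2; +1 → 3 = D.
The latitude characters are unchanged.

DK03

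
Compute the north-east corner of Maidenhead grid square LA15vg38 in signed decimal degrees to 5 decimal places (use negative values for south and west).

-84.71250, 43.78333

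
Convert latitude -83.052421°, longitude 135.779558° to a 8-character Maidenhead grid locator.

PA76vw37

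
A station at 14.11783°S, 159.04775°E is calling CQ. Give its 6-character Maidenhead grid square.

QH95mv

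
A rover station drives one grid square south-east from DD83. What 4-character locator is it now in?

Longitude square 8; +1 → 9.
Latitude square 3; −1 → 2.

DD92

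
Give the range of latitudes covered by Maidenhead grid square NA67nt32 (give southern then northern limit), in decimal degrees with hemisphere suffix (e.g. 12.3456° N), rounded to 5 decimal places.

82.20000° S, 82.19583° S

Field N=13, A=0: +13·20° lon, +0·10° lat → SW at lon 80°, lat -90°.
Square 6, 7: +6·2° lon, +7·1° lat → SW at lon 92°, lat -83°.
Subsquare n=13, t=19: +13·0.0833333° lon, +19·0.0416667° lat → SW at lon 93.0833°, lat -82.2083°.
Extended square 3, 2: +3·0.00833333° lon, +2·0.00416667° lat → SW at lon 93.1083°, lat -82.2°.
Cell spans 0.00833333° lon × 0.00416667° lat.
south 82.20000° S, north 82.19583° S.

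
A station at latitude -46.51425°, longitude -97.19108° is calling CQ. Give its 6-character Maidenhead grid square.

Offset from 180°W / 90°S: lon 82.8089°, lat 43.4858°.
Field: 82.8089/20 → 4 → E, 43.4858/10 → 4 → E; chars EE.
Square: 2.8089/2 → 1, 3.4858/1 → 3; chars 13.
Subsquare: 0.8089/0.0833333 → 9 → j, 0.4858/0.0416667 → 11 → l; chars jl.

EE13jl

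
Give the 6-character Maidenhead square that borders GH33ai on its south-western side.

Longitude subsquare a = 0; −1 → -1, wraps to 23 = x, carry into square.
Longitude square 3; −1 → 2.
Latitude subsquare i = 8; −1 → 7 = h.

GH23xh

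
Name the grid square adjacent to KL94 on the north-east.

LL05

Longitude square 9; +1 → 10, wraps to 0, carry into field.
Longitude field K = 10; +1 → 11 = L.
Latitude square 4; +1 → 5.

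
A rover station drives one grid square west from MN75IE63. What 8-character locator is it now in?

Longitude extended square 6; −1 → 5.
The latitude characters are unchanged.

MN75ie53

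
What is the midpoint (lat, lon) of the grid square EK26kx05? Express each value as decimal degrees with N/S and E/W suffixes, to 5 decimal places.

16.98125° N, 95.16250° W

Field E=4, K=10: +4·20° lon, +10·10° lat → SW at lon -100°, lat 10°.
Square 2, 6: +2·2° lon, +6·1° lat → SW at lon -96°, lat 16°.
Subsquare k=10, x=23: +10·0.0833333° lon, +23·0.0416667° lat → SW at lon -95.1667°, lat 16.9583°.
Extended square 0, 5: +0·0.00833333° lon, +5·0.00416667° lat → SW at lon -95.1667°, lat 16.9792°.
Cell spans 0.00833333° lon × 0.00416667° lat. Centre is SW corner plus half of each.
latitude 16.98125° N, longitude 95.16250° W.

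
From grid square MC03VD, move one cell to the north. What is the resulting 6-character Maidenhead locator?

MC03ve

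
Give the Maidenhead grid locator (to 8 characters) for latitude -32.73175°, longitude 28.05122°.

KF47ag64

Offset from 180°W / 90°S: lon 208.05122°, lat 57.26825°.
Field: 208.05122/20 → 10 → K, 57.26825/10 → 5 → F; chars KF.
Square: 8.05122/2 → 4, 7.26825/1 → 7; chars 47.
Subsquare: 0.05122/0.0833333 → 0 → a, 0.26825/0.0416667 → 6 → g; chars ag.
Extended square: 0.05122/0.00833333 → 6, 0.01825/0.00416667 → 4; chars 64.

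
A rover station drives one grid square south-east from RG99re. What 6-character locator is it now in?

RG99sd

Longitude subsquare r = 17; +1 → 18 = s.
Latitude subsquare e = 4; −1 → 3 = d.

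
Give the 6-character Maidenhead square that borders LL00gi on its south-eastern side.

Longitude subsquare g = 6; +1 → 7 = h.
Latitude subsquare i = 8; −1 → 7 = h.

LL00hh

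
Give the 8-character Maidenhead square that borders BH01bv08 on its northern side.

Latitude extended square 8; +1 → 9.
The longitude characters are unchanged.

BH01bv09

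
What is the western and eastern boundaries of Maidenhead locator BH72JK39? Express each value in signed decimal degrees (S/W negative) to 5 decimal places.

Field B=1, H=7: +1·20° lon, +7·10° lat → SW at lon -160°, lat -20°.
Square 7, 2: +7·2° lon, +2·1° lat → SW at lon -146°, lat -18°.
Subsquare j=9, k=10: +9·0.0833333° lon, +10·0.0416667° lat → SW at lon -145.25°, lat -17.5833°.
Extended square 3, 9: +3·0.00833333° lon, +9·0.00416667° lat → SW at lon -145.225°, lat -17.5458°.
Cell spans 0.00833333° lon × 0.00416667° lat.
west -145.22500, east -145.21667.

-145.22500, -145.21667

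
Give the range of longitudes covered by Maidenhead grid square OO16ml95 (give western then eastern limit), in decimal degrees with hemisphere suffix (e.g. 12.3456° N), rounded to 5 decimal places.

103.07500° E, 103.08333° E

Field O=14, O=14: +14·20° lon, +14·10° lat → SW at lon 100°, lat 50°.
Square 1, 6: +1·2° lon, +6·1° lat → SW at lon 102°, lat 56°.
Subsquare m=12, l=11: +12·0.0833333° lon, +11·0.0416667° lat → SW at lon 103°, lat 56.4583°.
Extended square 9, 5: +9·0.00833333° lon, +5·0.00416667° lat → SW at lon 103.075°, lat 56.4792°.
Cell spans 0.00833333° lon × 0.00416667° lat.
west 103.07500° E, east 103.08333° E.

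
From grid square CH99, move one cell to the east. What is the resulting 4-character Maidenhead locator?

DH09

Longitude square 9; +1 → 10, wraps to 0, carry into field.
Longitude field C = 2; +1 → 3 = D.
The latitude characters are unchanged.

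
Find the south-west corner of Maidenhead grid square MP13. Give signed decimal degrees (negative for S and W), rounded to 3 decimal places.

63.000, 62.000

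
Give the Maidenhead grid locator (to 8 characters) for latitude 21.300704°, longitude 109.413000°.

Offset from 180°W / 90°S: lon 289.41300°, lat 111.30070°.
Field: 289.41300/20 → 14 → O, 111.30070/10 → 11 → L; chars OL.
Square: 9.41300/2 → 4, 1.30070/1 → 1; chars 41.
Subsquare: 1.41300/0.0833333 → 16 → q, 0.30070/0.0416667 → 7 → h; chars qh.
Extended square: 0.07967/0.00833333 → 9, 0.00904/0.00416667 → 2; chars 92.

OL41qh92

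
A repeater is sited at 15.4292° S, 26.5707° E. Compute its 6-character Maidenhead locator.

KH34gn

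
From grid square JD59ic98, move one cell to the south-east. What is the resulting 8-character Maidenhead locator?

JD59jc07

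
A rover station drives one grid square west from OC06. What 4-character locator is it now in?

NC96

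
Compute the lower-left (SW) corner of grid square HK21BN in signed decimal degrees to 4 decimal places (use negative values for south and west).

Field H=7, K=10: +7·20° lon, +10·10° lat → SW at lon -40°, lat 10°.
Square 2, 1: +2·2° lon, +1·1° lat → SW at lon -36°, lat 11°.
Subsquare b=1, n=13: +1·0.0833333° lon, +13·0.0416667° lat → SW at lon -35.9167°, lat 11.5417°.
latitude 11.5417, longitude -35.9167.

11.5417, -35.9167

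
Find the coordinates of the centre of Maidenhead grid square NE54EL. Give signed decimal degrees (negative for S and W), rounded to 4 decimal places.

Field N=13, E=4: +13·20° lon, +4·10° lat → SW at lon 80°, lat -50°.
Square 5, 4: +5·2° lon, +4·1° lat → SW at lon 90°, lat -46°.
Subsquare e=4, l=11: +4·0.0833333° lon, +11·0.0416667° lat → SW at lon 90.3333°, lat -45.5417°.
Cell spans 0.0833333° lon × 0.0416667° lat. Centre is SW corner plus half of each.
latitude -45.5208, longitude 90.3750.

-45.5208, 90.3750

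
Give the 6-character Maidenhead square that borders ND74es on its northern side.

Latitude subsquare s = 18; +1 → 19 = t.
The longitude characters are unchanged.

ND74et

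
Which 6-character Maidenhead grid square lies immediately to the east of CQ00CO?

CQ00do

Longitude subsquare c = 2; +1 → 3 = d.
The latitude characters are unchanged.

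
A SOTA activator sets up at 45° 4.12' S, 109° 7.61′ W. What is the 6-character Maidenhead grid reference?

DE54kw

Add 180° to longitude and 90° to latitude: 70.8732, 44.9313.
Field (20°×10°, letters A–R): 70.8732/20 → 3 → D, 44.9313/10 → 4 → E; chars DE.
Square (2°×1°, digits 0–9): 10.8732/2 → 5, 4.9313/1 → 4; chars 54.
Subsquare (5′×2.5′, letters a–x): 0.8732/0.0833333 → 10 → k, 0.9313/0.0416667 → 22 → w; chars kw.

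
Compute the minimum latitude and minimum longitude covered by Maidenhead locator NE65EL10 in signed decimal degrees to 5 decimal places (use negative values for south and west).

Field N=13, E=4: +13·20° lon, +4·10° lat → SW at lon 80°, lat -50°.
Square 6, 5: +6·2° lon, +5·1° lat → SW at lon 92°, lat -45°.
Subsquare e=4, l=11: +4·0.0833333° lon, +11·0.0416667° lat → SW at lon 92.3333°, lat -44.5417°.
Extended square 1, 0: +1·0.00833333° lon, +0·0.00416667° lat → SW at lon 92.3417°, lat -44.5417°.
latitude -44.54167, longitude 92.34167.

-44.54167, 92.34167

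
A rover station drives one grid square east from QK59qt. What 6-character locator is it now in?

QK59rt

Longitude subsquare q = 16; +1 → 17 = r.
The latitude characters are unchanged.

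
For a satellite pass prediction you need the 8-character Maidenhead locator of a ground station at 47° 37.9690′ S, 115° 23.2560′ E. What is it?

Add 180° to longitude and 90° to latitude: 295.38760, 42.36718.
Field: lon ⌊295.38760/20⌋ = 14 → O; lat ⌊42.36718/10⌋ = 4 → E.
Square: lon ⌊15.38760/2⌋ = 7; lat ⌊2.36718/1⌋ = 2.
Subsquare: lon ⌊1.38760/0.0833333⌋ = 16 → q; lat ⌊0.36718/0.0416667⌋ = 8 → i.
Extended square: lon ⌊0.05427/0.00833333⌋ = 6; lat ⌊0.03385/0.00416667⌋ = 8.

OE72qi68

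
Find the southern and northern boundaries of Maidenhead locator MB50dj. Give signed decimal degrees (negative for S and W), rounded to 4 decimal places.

-79.6250, -79.5833

Field M=12, B=1: +12·20° lon, +1·10° lat → SW at lon 60°, lat -80°.
Square 5, 0: +5·2° lon, +0·1° lat → SW at lon 70°, lat -80°.
Subsquare d=3, j=9: +3·0.0833333° lon, +9·0.0416667° lat → SW at lon 70.25°, lat -79.625°.
Cell spans 0.0833333° lon × 0.0416667° lat.
south -79.6250, north -79.5833.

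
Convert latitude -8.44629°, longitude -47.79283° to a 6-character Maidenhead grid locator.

Offset from 180°W / 90°S: lon 132.2072°, lat 81.5537°.
Field: 132.2072/20 → 6 → G, 81.5537/10 → 8 → I; chars GI.
Square: 12.2072/2 → 6, 1.5537/1 → 1; chars 61.
Subsquare: 0.2072/0.0833333 → 2 → c, 0.5537/0.0416667 → 13 → n; chars cn.

GI61cn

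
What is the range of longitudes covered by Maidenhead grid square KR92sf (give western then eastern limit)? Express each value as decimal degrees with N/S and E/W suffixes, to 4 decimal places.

39.5000° E, 39.5833° E

Field K=10, R=17: +10·20° lon, +17·10° lat → SW at lon 20°, lat 80°.
Square 9, 2: +9·2° lon, +2·1° lat → SW at lon 38°, lat 82°.
Subsquare s=18, f=5: +18·0.0833333° lon, +5·0.0416667° lat → SW at lon 39.5°, lat 82.2083°.
Cell spans 0.0833333° lon × 0.0416667° lat.
west 39.5000° E, east 39.5833° E.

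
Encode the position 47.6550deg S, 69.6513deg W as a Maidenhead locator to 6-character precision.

Offset from 180°W / 90°S: lon 110.3487°, lat 42.3450°.
Field: 110.3487/20 → 5 → F, 42.3450/10 → 4 → E; chars FE.
Square: 10.3487/2 → 5, 2.3450/1 → 2; chars 52.
Subsquare: 0.3487/0.0833333 → 4 → e, 0.3450/0.0416667 → 8 → i; chars ei.

FE52ei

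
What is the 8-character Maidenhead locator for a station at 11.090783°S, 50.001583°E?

LH58av08

Add 180° to longitude and 90° to latitude: 230.00158, 78.90922.
Field: 230.00158/20 → 11 → L, 78.90922/10 → 7 → H; chars LH.
Square: 10.00158/2 → 5, 8.90922/1 → 8; chars 58.
Subsquare: 0.00158/0.0833333 → 0 → a, 0.90922/0.0416667 → 21 → v; chars av.
Extended square: 0.00158/0.00833333 → 0, 0.03422/0.00416667 → 8; chars 08.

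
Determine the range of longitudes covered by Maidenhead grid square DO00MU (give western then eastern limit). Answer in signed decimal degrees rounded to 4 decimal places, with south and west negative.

-119.0000, -118.9167

Field D=3, O=14: +3·20° lon, +14·10° lat → SW at lon -120°, lat 50°.
Square 0, 0: +0·2° lon, +0·1° lat → SW at lon -120°, lat 50°.
Subsquare m=12, u=20: +12·0.0833333° lon, +20·0.0416667° lat → SW at lon -119°, lat 50.8333°.
Cell spans 0.0833333° lon × 0.0416667° lat.
west -119.0000, east -118.9167.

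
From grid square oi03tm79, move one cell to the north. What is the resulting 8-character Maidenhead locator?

Latitude extended square 9; +1 → 10, wraps to 0, carry into subsquare.
Latitude subsquare m = 12; +1 → 13 = n.
The longitude characters are unchanged.

OI03tn70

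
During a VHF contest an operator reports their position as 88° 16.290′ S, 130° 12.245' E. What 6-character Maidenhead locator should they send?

Add 180° to longitude and 90° to latitude: 310.2041, 1.7285.
Field: lon ⌊310.2041/20⌋ = 15 → P; lat ⌊1.7285/10⌋ = 0 → A.
Square: lon ⌊10.2041/2⌋ = 5; lat ⌊1.7285/1⌋ = 1.
Subsquare: lon ⌊0.2041/0.0833333⌋ = 2 → c; lat ⌊0.7285/0.0416667⌋ = 17 → r.

PA51cr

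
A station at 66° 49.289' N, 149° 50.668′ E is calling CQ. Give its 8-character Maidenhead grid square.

Shift to the Maidenhead origin (180°W, 90°S): lon 329.84447, lat 156.82148.
Field: lon ⌊329.84447/20⌋ = 16 → Q; lat ⌊156.82148/10⌋ = 15 → P.
Square: lon ⌊9.84447/2⌋ = 4; lat ⌊6.82148/1⌋ = 6.
Subsquare: lon ⌊1.84447/0.0833333⌋ = 22 → w; lat ⌊0.82148/0.0416667⌋ = 19 → t.
Extended square: lon ⌊0.01113/0.00833333⌋ = 1; lat ⌊0.02982/0.00416667⌋ = 7.

QP46wt17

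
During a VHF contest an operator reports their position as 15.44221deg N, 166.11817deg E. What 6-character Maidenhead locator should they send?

RK35bk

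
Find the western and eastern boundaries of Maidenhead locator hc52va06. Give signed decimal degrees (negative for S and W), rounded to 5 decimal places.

-28.25000, -28.24167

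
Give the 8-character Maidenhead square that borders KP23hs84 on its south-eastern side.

Longitude extended square 8; +1 → 9.
Latitude extended square 4; −1 → 3.

KP23hs93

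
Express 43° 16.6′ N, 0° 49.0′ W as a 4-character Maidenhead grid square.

IN93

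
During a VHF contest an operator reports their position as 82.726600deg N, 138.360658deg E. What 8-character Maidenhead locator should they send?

Add 180° to longitude and 90° to latitude: 318.36066, 172.72660.
Field (20°×10°, letters A–R): 318.36066/20 → 15 → P, 172.72660/10 → 17 → R; chars PR.
Square (2°×1°, digits 0–9): 18.36066/2 → 9, 2.72660/1 → 2; chars 92.
Subsquare (5′×2.5′, letters a–x): 0.36066/0.0833333 → 4 → e, 0.72660/0.0416667 → 17 → r; chars er.
Extended square (30″×15″, digits 0–9): 0.02732/0.00833333 → 3, 0.01827/0.00416667 → 4; chars 34.

PR92er34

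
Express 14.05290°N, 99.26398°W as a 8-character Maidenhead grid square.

EK04ib82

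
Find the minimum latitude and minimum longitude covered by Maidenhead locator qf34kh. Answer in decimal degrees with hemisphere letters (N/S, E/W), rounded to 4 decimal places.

Field Q=16, F=5: +16·20° lon, +5·10° lat → SW at lon 140°, lat -40°.
Square 3, 4: +3·2° lon, +4·1° lat → SW at lon 146°, lat -36°.
Subsquare k=10, h=7: +10·0.0833333° lon, +7·0.0416667° lat → SW at lon 146.833°, lat -35.7083°.
latitude 35.7083° S, longitude 146.8333° E.

35.7083° S, 146.8333° E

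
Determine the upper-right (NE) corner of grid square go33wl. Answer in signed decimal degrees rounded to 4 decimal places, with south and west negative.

53.5000, -52.0833

Field G=6, O=14: +6·20° lon, +14·10° lat → SW at lon -60°, lat 50°.
Square 3, 3: +3·2° lon, +3·1° lat → SW at lon -54°, lat 53°.
Subsquare w=22, l=11: +22·0.0833333° lon, +11·0.0416667° lat → SW at lon -52.1667°, lat 53.4583°.
Cell spans 0.0833333° lon × 0.0416667° lat. NE corner is SW corner plus one full cell.
latitude 53.5000, longitude -52.0833.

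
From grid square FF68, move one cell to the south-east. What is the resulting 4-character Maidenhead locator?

Longitude square 6; +1 → 7.
Latitude square 8; −1 → 7.

FF77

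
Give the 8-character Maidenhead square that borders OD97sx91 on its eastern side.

Longitude extended square 9; +1 → 10, wraps to 0, carry into subsquare.
Longitude subsquare s = 18; +1 → 19 = t.
The latitude characters are unchanged.

OD97tx01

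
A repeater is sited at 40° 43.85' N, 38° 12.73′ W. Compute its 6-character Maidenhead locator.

Add 180° to longitude and 90° to latitude: 141.7878, 130.7308.
Field (20°×10°, letters A–R): lon ⌊141.7878/20⌋ = 7 → H; lat ⌊130.7308/10⌋ = 13 → N.
Square (2°×1°, digits 0–9): lon ⌊1.7878/2⌋ = 0; lat ⌊0.7308/1⌋ = 0.
Subsquare (5′×2.5′, letters a–x): lon ⌊1.7878/0.0833333⌋ = 21 → v; lat ⌊0.7308/0.0416667⌋ = 17 → r.

HN00vr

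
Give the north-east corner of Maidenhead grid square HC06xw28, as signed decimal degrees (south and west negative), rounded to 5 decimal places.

-63.04583, -38.05833

Field H=7, C=2: +7·20° lon, +2·10° lat → SW at lon -40°, lat -70°.
Square 0, 6: +0·2° lon, +6·1° lat → SW at lon -40°, lat -64°.
Subsquare x=23, w=22: +23·0.0833333° lon, +22·0.0416667° lat → SW at lon -38.0833°, lat -63.0833°.
Extended square 2, 8: +2·0.00833333° lon, +8·0.00416667° lat → SW at lon -38.0667°, lat -63.05°.
Cell spans 0.00833333° lon × 0.00416667° lat. NE corner is SW corner plus one full cell.
latitude -63.04583, longitude -38.05833.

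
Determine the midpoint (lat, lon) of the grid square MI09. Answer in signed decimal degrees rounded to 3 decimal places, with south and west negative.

Field M=12, I=8: +12·20° lon, +8·10° lat → SW at lon 60°, lat -10°.
Square 0, 9: +0·2° lon, +9·1° lat → SW at lon 60°, lat -1°.
Cell spans 2° lon × 1° lat. Centre is SW corner plus half of each.
latitude -0.500, longitude 61.000.

-0.500, 61.000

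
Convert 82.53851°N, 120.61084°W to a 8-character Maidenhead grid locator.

CR92qm69

Add 180° to longitude and 90° to latitude: 59.38916, 172.53851.
Field: lon ⌊59.38916/20⌋ = 2 → C; lat ⌊172.53851/10⌋ = 17 → R.
Square: lon ⌊19.38916/2⌋ = 9; lat ⌊2.53851/1⌋ = 2.
Subsquare: lon ⌊1.38916/0.0833333⌋ = 16 → q; lat ⌊0.53851/0.0416667⌋ = 12 → m.
Extended square: lon ⌊0.05583/0.00833333⌋ = 6; lat ⌊0.03851/0.00416667⌋ = 9.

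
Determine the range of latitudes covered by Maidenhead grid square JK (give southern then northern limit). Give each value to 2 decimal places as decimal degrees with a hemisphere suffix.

Field J=9, K=10: +9·20° lon, +10·10° lat → SW at lon 0°, lat 10°.
Cell spans 20° lon × 10° lat.
south 10.00° N, north 20.00° N.

10.00° N, 20.00° N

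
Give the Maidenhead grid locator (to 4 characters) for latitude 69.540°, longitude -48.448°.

Add 180° to longitude and 90° to latitude: 131.55, 159.54.
Field: 131.55/20 → 6 → G, 159.54/10 → 15 → P; chars GP.
Square: 11.55/2 → 5, 9.54/1 → 9; chars 59.

GP59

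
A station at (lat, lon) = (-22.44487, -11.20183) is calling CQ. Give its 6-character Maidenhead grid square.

IG47jn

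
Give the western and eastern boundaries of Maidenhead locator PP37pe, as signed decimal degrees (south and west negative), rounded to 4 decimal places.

Field P=15, P=15: +15·20° lon, +15·10° lat → SW at lon 120°, lat 60°.
Square 3, 7: +3·2° lon, +7·1° lat → SW at lon 126°, lat 67°.
Subsquare p=15, e=4: +15·0.0833333° lon, +4·0.0416667° lat → SW at lon 127.25°, lat 67.1667°.
Cell spans 0.0833333° lon × 0.0416667° lat.
west 127.2500, east 127.3333.

127.2500, 127.3333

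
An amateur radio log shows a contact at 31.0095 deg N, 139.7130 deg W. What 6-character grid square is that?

CM01da

Offset from 180°W / 90°S: lon 40.2870°, lat 121.0095°.
Field (20°×10°, letters A–R): 40.2870/20 → 2 → C, 121.0095/10 → 12 → M; chars CM.
Square (2°×1°, digits 0–9): 0.2870/2 → 0, 1.0095/1 → 1; chars 01.
Subsquare (5′×2.5′, letters a–x): 0.2870/0.0833333 → 3 → d, 0.0095/0.0416667 → 0 → a; chars da.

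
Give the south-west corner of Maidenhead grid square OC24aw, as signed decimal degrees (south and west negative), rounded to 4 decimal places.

-65.0833, 104.0000

Field O=14, C=2: +14·20° lon, +2·10° lat → SW at lon 100°, lat -70°.
Square 2, 4: +2·2° lon, +4·1° lat → SW at lon 104°, lat -66°.
Subsquare a=0, w=22: +0·0.0833333° lon, +22·0.0416667° lat → SW at lon 104°, lat -65.0833°.
latitude -65.0833, longitude 104.0000.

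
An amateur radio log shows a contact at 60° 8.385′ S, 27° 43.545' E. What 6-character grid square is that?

KC39uu

Add 180° to longitude and 90° to latitude: 207.7258, 29.8603.
Field: 207.7258/20 → 10 → K, 29.8603/10 → 2 → C; chars KC.
Square: 7.7258/2 → 3, 9.8603/1 → 9; chars 39.
Subsquare: 1.7258/0.0833333 → 20 → u, 0.8603/0.0416667 → 20 → u; chars uu.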